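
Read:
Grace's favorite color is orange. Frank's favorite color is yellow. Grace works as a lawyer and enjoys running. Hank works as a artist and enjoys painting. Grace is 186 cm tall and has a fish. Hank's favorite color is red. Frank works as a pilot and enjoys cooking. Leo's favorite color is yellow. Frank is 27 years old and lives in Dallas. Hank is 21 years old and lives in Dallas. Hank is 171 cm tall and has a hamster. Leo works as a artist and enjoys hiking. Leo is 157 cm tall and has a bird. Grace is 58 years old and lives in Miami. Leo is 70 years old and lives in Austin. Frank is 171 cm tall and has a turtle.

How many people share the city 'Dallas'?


Count: 2

2


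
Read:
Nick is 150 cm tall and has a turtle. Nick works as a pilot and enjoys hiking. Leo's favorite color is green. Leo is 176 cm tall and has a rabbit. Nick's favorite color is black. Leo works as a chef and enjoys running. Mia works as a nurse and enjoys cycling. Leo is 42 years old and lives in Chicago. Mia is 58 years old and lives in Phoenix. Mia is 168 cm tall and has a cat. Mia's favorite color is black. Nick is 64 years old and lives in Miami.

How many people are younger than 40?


Filter: 0

0


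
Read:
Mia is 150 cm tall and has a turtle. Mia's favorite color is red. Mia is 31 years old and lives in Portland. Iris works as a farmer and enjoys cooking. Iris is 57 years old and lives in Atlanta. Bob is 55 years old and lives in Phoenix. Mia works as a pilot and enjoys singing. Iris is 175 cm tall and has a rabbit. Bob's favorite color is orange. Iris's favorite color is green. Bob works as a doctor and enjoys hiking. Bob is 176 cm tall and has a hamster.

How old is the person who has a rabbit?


Person with rabbit is Iris, age 57

57


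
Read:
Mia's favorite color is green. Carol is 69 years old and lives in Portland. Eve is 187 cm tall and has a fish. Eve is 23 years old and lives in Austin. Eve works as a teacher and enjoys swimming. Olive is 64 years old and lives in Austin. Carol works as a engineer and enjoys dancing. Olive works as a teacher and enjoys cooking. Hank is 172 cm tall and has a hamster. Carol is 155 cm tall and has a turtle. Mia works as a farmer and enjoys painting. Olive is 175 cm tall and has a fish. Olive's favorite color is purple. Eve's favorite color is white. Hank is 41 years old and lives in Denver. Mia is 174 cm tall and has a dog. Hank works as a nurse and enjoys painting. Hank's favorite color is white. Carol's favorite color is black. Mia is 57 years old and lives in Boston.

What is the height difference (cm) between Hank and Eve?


|172 - 187| = 15

15


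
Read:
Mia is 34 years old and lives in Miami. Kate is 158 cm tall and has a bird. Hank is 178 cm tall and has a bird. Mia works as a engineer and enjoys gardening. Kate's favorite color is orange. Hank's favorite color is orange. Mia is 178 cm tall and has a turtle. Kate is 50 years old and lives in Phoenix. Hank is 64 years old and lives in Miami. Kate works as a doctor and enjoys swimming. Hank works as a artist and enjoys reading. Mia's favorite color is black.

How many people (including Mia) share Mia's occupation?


Mia is a engineer. Count = 1

1


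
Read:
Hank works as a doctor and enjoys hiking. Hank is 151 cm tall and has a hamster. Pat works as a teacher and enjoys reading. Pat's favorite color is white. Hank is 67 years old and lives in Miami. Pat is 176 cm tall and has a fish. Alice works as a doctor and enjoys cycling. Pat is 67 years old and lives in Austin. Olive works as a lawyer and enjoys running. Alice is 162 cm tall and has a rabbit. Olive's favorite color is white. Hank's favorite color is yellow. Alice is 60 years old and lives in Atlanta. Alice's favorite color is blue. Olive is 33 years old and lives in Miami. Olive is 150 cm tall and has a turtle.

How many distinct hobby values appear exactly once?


Unique hobby values: 4

4


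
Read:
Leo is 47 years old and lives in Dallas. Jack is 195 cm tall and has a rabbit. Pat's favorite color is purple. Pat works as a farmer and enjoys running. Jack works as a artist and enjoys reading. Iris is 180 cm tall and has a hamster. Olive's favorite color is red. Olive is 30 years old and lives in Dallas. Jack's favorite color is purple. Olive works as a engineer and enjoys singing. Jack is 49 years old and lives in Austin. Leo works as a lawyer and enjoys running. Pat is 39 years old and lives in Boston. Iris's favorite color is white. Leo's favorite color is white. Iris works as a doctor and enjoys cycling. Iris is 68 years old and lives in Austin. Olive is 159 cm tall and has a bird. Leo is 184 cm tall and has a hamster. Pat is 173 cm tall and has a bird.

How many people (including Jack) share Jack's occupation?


Jack is a artist. Count = 1

1


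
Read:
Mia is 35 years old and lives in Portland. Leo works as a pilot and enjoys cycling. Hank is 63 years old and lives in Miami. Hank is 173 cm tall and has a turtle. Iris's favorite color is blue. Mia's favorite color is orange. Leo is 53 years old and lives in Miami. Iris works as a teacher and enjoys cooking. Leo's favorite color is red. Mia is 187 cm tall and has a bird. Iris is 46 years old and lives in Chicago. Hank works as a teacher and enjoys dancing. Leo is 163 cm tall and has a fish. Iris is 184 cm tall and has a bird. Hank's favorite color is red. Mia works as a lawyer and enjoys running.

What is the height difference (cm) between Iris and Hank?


|184 - 173| = 11

11


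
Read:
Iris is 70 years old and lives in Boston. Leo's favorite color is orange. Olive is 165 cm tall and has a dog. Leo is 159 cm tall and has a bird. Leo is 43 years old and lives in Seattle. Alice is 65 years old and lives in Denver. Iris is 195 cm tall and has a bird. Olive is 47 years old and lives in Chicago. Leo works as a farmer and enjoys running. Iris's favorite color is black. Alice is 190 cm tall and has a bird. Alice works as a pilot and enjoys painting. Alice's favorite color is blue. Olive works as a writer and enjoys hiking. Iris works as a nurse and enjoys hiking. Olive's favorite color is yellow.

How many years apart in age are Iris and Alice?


70 vs 65, diff = 5

5


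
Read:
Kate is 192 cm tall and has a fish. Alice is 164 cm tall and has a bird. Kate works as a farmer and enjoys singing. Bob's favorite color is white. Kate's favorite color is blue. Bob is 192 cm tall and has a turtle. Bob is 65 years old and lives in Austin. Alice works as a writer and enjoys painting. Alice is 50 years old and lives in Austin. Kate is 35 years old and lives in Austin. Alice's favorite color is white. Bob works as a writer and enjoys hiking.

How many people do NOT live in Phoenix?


Not in Phoenix: 3

3


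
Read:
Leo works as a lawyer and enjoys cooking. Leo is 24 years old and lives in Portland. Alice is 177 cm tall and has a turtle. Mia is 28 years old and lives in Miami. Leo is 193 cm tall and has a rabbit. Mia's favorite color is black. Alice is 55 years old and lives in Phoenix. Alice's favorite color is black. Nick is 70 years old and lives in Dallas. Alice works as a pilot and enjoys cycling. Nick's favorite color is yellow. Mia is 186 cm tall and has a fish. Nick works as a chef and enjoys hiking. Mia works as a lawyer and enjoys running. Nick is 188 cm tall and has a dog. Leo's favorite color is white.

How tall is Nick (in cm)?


Nick is 188 cm tall

188


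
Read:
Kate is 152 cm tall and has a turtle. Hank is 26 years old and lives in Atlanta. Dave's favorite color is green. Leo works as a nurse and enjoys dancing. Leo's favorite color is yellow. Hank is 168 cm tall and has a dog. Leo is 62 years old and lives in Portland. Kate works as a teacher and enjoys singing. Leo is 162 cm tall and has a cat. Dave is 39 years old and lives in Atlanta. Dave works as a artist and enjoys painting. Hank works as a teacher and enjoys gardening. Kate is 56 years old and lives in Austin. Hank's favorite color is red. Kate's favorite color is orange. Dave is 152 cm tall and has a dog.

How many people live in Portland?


Count in Portland: 1

1


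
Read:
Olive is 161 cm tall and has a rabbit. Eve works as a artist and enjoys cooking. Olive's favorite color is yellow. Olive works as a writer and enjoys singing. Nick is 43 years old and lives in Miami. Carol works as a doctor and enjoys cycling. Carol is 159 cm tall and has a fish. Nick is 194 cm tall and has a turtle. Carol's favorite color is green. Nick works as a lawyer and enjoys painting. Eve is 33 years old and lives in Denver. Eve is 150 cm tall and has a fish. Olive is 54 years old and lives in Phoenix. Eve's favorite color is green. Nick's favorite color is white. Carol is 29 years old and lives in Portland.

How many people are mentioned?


People: Nick, Olive, Carol, Eve. Count = 4

4


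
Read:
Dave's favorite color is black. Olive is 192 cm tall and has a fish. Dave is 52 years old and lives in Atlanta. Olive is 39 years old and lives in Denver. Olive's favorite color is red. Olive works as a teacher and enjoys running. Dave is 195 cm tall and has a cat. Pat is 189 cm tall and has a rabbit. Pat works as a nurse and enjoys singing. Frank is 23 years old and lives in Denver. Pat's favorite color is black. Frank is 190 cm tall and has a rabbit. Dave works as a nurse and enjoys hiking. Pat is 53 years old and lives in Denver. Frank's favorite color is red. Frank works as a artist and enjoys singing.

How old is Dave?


Dave is 52 years old

52


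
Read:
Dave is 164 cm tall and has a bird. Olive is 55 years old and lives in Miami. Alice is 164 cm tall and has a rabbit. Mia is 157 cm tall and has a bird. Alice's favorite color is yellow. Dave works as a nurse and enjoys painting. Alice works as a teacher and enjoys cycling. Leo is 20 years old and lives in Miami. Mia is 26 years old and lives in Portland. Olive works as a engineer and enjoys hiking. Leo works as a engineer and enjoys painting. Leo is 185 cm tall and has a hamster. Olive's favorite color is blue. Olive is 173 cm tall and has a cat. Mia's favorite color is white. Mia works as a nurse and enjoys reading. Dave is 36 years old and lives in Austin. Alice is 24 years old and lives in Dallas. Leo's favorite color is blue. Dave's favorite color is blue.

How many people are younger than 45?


Filter: 4

4


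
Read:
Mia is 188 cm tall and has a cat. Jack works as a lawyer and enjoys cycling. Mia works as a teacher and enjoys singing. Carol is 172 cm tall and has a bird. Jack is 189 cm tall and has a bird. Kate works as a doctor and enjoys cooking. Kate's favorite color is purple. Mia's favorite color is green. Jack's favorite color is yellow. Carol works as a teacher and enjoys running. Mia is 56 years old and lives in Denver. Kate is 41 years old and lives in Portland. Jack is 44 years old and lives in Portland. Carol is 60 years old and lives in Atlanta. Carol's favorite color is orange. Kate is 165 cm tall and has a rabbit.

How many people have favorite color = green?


Count: 1

1


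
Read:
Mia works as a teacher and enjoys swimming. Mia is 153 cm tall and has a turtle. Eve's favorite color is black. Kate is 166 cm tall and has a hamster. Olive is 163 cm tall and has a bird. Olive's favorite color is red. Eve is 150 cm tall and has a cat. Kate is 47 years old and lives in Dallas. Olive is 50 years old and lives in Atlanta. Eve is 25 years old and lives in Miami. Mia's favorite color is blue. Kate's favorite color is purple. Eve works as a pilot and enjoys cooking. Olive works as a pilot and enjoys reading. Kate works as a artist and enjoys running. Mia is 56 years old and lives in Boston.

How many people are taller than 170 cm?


Taller than 170: 0

0


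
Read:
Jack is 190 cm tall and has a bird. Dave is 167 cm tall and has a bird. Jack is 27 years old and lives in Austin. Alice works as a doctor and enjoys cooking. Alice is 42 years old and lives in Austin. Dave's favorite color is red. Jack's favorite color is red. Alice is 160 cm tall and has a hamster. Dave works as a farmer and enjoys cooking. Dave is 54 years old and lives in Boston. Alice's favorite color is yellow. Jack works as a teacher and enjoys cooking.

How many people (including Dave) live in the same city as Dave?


Dave lives in Boston. Count = 1

1


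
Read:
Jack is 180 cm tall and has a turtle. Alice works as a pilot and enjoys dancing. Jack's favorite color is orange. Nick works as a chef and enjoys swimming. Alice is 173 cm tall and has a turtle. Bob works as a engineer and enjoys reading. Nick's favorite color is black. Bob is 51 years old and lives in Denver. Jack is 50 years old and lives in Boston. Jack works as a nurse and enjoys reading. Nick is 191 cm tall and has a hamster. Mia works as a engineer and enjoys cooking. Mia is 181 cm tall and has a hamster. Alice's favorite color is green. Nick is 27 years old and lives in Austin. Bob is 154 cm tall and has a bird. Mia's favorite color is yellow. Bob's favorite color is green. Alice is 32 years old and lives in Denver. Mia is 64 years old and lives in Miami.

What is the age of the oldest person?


Oldest: Mia at 64

64


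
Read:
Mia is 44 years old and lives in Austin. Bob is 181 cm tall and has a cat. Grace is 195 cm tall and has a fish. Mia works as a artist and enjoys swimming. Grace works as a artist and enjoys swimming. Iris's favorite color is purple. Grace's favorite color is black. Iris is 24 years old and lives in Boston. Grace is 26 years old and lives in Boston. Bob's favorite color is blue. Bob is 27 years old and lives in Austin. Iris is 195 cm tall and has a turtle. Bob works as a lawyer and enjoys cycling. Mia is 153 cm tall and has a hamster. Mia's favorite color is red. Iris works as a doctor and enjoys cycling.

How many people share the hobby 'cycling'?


Count: 2

2


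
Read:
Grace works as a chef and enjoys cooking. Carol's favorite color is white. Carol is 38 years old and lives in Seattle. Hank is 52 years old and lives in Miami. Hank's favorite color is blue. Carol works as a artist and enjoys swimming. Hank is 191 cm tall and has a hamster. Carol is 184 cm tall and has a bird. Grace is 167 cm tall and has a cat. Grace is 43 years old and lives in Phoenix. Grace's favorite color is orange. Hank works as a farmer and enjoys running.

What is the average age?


Sum=133, n=3, avg=44.33

44.33


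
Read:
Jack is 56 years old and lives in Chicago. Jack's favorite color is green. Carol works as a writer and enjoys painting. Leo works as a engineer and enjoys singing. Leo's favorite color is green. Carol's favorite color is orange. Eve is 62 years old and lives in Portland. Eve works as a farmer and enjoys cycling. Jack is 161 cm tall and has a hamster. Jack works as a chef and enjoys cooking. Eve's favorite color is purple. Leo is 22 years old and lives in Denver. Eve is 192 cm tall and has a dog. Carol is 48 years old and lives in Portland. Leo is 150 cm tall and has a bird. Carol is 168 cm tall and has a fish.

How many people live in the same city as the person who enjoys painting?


Person with hobby painting is Carol, city Portland. Count = 2

2


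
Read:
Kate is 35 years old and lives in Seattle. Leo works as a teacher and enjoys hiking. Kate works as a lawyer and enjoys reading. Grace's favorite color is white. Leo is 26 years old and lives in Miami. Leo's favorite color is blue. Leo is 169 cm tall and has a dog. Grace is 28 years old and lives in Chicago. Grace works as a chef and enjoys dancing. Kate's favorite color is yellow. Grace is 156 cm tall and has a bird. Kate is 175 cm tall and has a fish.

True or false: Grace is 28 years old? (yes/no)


Grace is actually 28. yes

yes


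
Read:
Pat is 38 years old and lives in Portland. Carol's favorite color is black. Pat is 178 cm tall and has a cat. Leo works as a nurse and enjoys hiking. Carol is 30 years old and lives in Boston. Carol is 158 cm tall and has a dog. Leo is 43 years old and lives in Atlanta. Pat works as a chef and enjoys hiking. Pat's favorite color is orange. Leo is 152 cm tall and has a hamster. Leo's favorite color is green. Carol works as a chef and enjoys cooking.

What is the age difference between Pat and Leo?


|38 - 43| = 5

5


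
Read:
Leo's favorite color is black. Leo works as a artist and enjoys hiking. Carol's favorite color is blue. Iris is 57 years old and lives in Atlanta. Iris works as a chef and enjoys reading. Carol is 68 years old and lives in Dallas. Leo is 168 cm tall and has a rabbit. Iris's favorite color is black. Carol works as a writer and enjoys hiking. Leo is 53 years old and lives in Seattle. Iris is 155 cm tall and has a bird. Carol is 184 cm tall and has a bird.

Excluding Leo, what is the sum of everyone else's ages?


Sum (excluding Leo): 125

125


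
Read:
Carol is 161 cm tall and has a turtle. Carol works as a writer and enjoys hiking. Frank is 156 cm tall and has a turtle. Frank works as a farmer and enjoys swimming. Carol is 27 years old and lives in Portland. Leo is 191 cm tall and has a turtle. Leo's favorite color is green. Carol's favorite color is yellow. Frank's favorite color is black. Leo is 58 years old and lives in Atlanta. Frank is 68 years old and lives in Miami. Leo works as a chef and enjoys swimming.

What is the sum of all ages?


58+68+27 = 153

153


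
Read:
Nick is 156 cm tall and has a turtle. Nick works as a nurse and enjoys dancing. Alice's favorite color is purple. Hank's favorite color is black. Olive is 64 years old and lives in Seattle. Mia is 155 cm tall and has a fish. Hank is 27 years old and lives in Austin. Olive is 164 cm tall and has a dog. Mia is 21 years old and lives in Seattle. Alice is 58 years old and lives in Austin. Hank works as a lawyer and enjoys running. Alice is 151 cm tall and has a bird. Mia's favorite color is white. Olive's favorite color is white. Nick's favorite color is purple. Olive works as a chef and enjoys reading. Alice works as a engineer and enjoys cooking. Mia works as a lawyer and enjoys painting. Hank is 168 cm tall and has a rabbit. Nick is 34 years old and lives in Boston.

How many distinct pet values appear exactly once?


Unique pet values: 5

5


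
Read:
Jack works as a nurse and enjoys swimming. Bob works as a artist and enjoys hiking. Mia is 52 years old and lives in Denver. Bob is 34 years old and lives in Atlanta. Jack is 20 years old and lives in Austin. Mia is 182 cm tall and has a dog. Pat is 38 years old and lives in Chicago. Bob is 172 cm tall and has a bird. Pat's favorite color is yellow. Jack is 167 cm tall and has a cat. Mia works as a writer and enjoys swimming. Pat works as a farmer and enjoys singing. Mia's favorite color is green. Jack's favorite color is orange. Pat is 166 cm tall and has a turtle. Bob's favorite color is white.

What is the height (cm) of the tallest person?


Tallest: Mia at 182 cm

182


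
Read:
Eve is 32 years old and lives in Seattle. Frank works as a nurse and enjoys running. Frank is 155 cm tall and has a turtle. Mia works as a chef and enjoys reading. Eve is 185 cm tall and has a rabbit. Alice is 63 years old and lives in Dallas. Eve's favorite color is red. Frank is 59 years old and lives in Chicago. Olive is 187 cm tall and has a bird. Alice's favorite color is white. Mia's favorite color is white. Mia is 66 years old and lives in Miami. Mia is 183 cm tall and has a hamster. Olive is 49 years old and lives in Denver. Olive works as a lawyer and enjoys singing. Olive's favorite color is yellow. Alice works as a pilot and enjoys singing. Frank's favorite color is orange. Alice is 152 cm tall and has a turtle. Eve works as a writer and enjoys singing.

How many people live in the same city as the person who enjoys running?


Person with hobby running is Frank, city Chicago. Count = 1

1


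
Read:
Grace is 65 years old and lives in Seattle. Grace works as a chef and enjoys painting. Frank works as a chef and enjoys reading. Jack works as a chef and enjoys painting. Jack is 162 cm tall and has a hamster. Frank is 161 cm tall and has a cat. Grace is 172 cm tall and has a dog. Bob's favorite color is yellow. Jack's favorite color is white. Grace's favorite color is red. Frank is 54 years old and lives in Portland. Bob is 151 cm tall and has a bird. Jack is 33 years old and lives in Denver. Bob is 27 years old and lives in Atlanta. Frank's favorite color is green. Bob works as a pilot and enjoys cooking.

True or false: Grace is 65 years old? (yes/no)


Grace is actually 65. yes

yes


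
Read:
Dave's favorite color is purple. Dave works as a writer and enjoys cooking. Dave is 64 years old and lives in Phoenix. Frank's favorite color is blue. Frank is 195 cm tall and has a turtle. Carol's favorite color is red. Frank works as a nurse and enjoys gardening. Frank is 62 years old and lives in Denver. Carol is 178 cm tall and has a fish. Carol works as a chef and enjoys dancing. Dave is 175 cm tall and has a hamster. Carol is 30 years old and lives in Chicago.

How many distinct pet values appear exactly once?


Unique pet values: 3

3


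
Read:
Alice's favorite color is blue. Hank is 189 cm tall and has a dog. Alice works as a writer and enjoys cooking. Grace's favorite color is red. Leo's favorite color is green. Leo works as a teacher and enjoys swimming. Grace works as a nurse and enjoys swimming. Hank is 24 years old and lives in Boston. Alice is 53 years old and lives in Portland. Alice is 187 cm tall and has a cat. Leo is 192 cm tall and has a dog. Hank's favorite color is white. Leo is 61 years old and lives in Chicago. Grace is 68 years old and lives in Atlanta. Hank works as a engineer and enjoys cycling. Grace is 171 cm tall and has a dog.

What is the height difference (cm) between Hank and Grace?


|189 - 171| = 18

18


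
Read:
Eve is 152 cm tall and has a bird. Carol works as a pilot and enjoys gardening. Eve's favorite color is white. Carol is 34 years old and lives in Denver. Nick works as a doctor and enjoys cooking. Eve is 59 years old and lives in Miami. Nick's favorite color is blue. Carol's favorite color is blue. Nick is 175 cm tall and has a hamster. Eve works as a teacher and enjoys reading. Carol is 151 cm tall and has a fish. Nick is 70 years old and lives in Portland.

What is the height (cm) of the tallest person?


Tallest: Nick at 175 cm

175


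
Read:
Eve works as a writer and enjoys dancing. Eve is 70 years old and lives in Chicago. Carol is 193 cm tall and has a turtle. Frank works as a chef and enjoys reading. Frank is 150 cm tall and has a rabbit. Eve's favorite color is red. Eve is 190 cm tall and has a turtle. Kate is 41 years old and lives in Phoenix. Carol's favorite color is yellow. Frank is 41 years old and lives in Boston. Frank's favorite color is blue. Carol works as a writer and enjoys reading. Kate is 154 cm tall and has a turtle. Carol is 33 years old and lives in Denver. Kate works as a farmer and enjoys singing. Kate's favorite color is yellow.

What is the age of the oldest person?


Oldest: Eve at 70

70


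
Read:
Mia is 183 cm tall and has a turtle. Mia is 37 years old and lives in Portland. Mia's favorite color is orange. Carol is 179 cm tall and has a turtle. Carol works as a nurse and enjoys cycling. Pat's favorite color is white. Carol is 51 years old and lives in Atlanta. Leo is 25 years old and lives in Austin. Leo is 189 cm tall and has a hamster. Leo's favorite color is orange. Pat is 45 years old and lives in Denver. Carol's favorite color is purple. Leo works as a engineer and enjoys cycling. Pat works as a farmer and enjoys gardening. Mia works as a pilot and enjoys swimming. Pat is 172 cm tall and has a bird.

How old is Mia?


Mia is 37 years old

37


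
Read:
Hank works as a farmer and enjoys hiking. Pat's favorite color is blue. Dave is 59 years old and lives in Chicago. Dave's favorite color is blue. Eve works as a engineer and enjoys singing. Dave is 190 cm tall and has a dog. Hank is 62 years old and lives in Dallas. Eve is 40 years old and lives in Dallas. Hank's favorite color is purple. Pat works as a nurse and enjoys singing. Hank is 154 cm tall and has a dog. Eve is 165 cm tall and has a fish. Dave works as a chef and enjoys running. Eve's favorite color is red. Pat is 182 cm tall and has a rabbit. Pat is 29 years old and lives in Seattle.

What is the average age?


Sum=190, n=4, avg=47.5

47.5


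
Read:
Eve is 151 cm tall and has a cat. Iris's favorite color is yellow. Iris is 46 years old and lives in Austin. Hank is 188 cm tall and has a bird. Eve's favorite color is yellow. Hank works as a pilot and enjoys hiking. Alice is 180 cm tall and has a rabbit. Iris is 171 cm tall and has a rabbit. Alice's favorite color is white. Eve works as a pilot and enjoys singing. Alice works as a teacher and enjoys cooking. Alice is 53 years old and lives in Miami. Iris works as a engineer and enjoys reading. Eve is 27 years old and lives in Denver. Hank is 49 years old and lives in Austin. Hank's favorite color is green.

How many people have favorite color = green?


Count: 1

1


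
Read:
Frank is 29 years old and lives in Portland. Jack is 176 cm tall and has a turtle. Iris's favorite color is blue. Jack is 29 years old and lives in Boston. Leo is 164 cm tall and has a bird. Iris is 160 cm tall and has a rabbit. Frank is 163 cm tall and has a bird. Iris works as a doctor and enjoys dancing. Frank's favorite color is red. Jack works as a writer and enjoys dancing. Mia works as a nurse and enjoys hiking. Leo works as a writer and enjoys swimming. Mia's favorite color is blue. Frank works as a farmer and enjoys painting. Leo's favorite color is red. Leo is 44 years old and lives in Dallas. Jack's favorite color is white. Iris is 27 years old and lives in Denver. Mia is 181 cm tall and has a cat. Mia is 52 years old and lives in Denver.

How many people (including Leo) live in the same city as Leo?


Leo lives in Dallas. Count = 1

1


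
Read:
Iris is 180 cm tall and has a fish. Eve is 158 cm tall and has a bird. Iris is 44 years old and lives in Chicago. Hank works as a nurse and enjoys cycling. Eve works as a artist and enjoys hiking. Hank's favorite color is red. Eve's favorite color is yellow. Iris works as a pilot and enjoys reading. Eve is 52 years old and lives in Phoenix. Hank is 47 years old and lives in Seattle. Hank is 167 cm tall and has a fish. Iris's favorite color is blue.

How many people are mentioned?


People: Iris, Hank, Eve. Count = 3

3


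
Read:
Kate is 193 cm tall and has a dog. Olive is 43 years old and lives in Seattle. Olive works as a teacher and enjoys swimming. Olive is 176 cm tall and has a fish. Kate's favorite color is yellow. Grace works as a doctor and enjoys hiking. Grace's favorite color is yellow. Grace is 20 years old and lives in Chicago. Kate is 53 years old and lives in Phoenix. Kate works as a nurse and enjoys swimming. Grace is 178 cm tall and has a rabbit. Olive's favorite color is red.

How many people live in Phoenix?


Count in Phoenix: 1

1


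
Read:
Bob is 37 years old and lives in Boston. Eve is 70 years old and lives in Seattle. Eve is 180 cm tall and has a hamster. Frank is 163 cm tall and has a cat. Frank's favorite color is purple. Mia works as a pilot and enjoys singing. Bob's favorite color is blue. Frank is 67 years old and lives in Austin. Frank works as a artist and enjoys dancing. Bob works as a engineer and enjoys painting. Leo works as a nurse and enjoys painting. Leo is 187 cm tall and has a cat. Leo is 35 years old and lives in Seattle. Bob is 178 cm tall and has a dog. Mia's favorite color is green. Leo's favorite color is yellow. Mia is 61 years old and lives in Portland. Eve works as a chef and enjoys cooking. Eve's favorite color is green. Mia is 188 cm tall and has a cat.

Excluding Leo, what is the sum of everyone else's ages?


Sum (excluding Leo): 235

235


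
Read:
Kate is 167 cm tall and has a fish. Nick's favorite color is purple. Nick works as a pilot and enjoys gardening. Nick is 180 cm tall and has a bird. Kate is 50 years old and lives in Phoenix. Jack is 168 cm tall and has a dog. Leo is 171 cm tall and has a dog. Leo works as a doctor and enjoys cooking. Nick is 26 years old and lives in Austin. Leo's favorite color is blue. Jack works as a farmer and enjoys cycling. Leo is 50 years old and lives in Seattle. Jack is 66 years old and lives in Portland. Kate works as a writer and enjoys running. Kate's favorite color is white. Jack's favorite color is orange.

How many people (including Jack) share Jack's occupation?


Jack is a farmer. Count = 1

1


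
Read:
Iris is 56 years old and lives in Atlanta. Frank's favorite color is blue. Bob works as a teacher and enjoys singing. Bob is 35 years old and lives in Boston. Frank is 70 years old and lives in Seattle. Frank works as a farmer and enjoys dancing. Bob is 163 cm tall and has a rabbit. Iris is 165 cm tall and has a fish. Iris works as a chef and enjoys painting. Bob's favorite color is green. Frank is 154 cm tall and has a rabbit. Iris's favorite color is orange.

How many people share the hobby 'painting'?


Count: 1

1


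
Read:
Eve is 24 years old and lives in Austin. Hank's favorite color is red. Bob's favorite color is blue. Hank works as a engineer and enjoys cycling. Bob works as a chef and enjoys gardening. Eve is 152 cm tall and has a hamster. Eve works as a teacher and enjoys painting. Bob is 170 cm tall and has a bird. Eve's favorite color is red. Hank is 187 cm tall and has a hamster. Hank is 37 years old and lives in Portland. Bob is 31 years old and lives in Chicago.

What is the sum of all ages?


37+31+24 = 92

92


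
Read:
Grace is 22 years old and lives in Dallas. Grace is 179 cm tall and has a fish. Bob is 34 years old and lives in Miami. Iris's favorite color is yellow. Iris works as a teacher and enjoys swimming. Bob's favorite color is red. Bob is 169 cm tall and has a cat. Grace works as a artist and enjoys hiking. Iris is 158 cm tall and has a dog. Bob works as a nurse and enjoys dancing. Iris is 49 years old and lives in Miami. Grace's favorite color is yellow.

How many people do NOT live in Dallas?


Not in Dallas: 2

2


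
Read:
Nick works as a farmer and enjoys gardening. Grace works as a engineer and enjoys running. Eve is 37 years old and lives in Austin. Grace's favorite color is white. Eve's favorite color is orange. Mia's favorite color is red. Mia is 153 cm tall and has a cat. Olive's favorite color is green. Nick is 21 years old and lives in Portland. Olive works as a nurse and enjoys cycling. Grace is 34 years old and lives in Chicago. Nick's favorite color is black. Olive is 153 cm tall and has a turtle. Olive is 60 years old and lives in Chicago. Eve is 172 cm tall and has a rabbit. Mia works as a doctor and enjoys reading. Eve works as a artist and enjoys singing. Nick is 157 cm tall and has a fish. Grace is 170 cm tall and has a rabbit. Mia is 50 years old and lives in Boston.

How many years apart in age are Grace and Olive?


34 vs 60, diff = 26

26


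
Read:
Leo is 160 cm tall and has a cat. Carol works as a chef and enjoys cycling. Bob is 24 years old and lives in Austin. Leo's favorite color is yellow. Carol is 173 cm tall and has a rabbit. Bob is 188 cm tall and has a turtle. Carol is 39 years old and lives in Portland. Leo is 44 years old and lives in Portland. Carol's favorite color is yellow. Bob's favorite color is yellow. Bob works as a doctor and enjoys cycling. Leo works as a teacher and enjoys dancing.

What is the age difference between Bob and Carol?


|24 - 39| = 15

15


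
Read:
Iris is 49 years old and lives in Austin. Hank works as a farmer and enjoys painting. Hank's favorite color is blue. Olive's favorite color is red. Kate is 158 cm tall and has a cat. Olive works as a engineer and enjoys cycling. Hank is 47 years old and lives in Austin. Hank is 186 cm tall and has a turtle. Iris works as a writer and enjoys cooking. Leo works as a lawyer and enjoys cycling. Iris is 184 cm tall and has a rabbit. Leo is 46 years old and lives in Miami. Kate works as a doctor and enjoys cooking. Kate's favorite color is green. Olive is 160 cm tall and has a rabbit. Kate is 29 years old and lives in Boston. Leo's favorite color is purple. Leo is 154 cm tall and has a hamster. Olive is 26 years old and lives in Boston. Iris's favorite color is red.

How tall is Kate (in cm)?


Kate is 158 cm tall

158


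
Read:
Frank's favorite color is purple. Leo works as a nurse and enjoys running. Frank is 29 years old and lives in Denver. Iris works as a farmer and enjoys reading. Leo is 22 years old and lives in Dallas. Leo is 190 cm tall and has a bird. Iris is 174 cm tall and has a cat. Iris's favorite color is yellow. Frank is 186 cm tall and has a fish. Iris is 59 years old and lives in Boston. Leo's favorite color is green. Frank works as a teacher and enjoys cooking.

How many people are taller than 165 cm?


Taller than 165: 3

3


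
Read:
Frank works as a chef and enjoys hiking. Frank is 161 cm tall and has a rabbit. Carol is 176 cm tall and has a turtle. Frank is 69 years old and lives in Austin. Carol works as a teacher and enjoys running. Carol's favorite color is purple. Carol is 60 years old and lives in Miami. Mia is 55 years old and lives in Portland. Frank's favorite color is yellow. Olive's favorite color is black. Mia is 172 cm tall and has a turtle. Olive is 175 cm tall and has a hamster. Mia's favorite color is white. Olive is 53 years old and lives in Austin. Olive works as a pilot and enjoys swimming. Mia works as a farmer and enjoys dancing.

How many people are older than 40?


Filter: 4

4


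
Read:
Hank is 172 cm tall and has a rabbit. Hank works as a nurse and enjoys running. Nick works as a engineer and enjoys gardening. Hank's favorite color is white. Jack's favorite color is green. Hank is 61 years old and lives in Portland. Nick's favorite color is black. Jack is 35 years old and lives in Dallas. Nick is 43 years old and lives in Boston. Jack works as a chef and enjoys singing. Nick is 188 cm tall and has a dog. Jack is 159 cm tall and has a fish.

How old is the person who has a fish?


Person with fish is Jack, age 35

35


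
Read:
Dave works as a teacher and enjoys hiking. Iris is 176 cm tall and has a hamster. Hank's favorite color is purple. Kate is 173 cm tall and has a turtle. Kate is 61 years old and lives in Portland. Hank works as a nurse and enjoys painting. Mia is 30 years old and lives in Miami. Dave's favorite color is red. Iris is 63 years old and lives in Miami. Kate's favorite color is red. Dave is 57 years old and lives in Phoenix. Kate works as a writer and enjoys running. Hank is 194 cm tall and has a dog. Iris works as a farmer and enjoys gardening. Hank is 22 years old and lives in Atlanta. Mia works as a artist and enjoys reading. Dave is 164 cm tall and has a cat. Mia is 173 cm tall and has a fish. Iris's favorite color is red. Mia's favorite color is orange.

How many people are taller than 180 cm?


Taller than 180: 1

1


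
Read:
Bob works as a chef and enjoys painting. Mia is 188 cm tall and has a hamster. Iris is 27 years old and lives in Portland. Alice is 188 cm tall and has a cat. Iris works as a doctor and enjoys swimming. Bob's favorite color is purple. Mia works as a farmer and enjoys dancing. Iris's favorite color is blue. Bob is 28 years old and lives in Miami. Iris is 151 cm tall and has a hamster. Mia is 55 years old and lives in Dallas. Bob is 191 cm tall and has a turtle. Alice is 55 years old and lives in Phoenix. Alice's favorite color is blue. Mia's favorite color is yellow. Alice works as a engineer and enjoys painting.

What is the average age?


Sum=165, n=4, avg=41.25

41.25


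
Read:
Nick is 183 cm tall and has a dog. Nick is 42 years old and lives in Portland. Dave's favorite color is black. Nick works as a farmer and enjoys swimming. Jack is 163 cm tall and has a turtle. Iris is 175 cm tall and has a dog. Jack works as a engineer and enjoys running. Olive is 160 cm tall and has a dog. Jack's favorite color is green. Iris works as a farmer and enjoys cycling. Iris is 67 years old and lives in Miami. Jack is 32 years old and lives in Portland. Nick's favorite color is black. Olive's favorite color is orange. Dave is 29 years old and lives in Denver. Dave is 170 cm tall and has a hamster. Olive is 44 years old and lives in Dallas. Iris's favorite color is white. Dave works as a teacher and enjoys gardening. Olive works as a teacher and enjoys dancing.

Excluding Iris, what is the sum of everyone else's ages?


Sum (excluding Iris): 147

147


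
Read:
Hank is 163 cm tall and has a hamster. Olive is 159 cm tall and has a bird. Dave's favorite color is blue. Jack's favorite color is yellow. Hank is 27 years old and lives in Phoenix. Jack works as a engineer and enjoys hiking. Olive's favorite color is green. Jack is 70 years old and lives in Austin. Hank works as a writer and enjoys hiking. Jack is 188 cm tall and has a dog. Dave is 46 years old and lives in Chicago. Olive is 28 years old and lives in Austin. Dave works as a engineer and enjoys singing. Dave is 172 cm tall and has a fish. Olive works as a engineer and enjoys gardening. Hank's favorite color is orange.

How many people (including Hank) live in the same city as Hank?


Hank lives in Phoenix. Count = 1

1


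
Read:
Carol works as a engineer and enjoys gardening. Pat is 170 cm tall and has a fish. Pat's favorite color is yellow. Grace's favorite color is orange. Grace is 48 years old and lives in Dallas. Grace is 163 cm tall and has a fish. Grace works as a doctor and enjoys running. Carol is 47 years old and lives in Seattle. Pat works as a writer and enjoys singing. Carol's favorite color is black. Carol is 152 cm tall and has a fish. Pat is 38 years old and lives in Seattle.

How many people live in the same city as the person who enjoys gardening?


Person with hobby gardening is Carol, city Seattle. Count = 2

2


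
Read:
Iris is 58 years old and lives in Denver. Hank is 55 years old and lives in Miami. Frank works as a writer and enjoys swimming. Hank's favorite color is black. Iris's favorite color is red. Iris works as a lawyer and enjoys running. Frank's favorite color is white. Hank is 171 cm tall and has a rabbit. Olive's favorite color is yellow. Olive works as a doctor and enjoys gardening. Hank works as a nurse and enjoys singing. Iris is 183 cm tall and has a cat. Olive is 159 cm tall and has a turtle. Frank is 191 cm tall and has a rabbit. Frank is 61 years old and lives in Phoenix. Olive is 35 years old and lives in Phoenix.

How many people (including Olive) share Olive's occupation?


Olive is a doctor. Count = 1

1


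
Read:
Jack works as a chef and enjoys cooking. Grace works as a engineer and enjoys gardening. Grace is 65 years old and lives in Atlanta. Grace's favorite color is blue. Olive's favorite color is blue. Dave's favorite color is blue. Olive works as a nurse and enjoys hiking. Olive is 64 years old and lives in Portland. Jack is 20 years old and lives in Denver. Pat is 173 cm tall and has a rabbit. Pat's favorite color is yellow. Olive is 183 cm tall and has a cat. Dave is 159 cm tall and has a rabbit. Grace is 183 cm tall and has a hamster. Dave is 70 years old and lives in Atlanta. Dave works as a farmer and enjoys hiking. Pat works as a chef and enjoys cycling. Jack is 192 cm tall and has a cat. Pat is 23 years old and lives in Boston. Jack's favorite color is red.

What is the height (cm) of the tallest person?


Tallest: Jack at 192 cm

192


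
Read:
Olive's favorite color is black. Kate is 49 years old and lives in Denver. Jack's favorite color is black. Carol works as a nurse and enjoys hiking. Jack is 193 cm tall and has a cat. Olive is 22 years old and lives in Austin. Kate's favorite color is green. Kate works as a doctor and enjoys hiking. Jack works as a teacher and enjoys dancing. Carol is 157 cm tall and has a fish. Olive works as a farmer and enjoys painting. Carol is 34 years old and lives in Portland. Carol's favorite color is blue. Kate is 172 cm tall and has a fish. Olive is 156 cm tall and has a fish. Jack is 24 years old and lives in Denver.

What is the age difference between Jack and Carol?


|24 - 34| = 10

10
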